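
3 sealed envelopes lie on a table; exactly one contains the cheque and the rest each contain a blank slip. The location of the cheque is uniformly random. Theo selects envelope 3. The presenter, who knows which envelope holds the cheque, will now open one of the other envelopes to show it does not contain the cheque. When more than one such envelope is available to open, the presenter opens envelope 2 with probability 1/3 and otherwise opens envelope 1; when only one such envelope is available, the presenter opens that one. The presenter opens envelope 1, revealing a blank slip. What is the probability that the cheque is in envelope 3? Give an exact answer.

2/5

Consider each possible location of the cheque in turn.
If it is in envelope 1 (prior 1/3): the presenter opened envelope 1, so this case is ruled out; weight (1/3)·0 = 0.
If it is in envelope 2 (prior 1/3): only envelope 1 is available, probability 1; weight (1/3)·1 = 1/3.
If it is in envelope 3 (prior 1/3): envelope 2 is available but not opened, probability 2/3; weight (1/3)·(2/3) = 2/9.
The weights sum to 5/9.
So P(the cheque in envelope 3 | the presenter opened envelope 1) = (2/9) / (5/9) = 2/5.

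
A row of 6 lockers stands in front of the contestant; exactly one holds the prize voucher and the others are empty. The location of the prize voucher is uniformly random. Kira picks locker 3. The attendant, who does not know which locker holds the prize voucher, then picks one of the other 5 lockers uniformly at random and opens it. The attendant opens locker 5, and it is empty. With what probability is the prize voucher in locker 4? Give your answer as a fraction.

Apply Bayes' rule, conditioning on where the prize voucher actually is.
If it is in any of lockers 1, 2, 3, 4, and 6 (prior 1/6 each): the attendant picks locker 5 with probability 1/5 regardless, and it is not the prize; weight (1/6)·(1/5) = 1/30 each.
If it is in locker 5 (prior 1/6): the attendant opened locker 5, so this case is ruled out; weight (1/6)·0 = 0.
The weights sum to 1/6.
So P(the prize voucher in locker 4 | the attendant opened locker 5) = (1/30) / (1/6) = 1/5.

1/5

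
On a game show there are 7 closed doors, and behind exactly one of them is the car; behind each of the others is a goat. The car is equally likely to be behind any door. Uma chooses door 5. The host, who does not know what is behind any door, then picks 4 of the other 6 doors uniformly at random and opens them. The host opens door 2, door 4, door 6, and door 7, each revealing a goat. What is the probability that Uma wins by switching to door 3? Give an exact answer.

1/3

Because the host chose which doors to open without knowing where the car is, the choice is independent of the prize location. Learning that none of the 4 opened doors holds the car simply rules out those 4 locations and leaves the remaining 3 doors still equally likely by symmetry.
So P(the car behind door 3) = 1/3.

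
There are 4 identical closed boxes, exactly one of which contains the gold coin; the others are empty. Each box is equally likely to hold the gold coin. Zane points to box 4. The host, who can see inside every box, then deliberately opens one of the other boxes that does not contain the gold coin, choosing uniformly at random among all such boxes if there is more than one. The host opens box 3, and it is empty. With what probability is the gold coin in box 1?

Condition on the true location of the gold coin.
If it is in either of boxes 1 and 2 (prior 1/4 each): the host has 2 equally likely choices, so probability 1/2; weight (1/4)·(1/2) = 1/8 each.
If it is in box 3 (prior 1/4): the host opened box 3, so this case is ruled out; weight (1/4)·0 = 0.
If it is in box 4 (prior 1/4): the host has 3 equally likely choices, so probability 1/3; weight (1/4)·(1/3) = 1/12.
The weights sum to 1/3.
So P(the gold coin in box 1 | the host opened box 3) = (1/8) / (1/3) = 3/8.

3/8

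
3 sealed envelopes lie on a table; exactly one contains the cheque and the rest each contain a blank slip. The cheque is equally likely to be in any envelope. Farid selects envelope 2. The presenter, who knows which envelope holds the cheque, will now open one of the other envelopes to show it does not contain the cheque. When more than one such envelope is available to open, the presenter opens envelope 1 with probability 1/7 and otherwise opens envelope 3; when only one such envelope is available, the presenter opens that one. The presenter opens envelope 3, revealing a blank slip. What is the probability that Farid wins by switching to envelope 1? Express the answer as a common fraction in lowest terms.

7/13

Apply Bayes' rule, conditioning on where the cheque actually is.
If it is in envelope 1 (prior 1/3): only envelope 3 is available, probability 1; weight (1/3)·1 = 1/3.
If it is in envelope 2 (prior 1/3): envelope 1 is available but not opened, probability 6/7; weight (1/3)·(6/7) = 2/7.
If it is in envelope 3 (prior 1/3): the presenter opened envelope 3, so this case is ruled out; weight (1/3)·0 = 0.
The weights sum to 13/21.
So P(the cheque in envelope 1 | the presenter opened envelope 3) = (1/3) / (13/21) = 7/13.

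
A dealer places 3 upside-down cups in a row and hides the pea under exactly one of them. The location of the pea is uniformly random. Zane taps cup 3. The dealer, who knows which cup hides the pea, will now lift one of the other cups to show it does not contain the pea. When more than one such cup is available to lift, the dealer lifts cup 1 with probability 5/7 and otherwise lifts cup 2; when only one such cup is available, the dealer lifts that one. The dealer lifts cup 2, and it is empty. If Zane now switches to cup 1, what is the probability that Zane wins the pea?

7/9

Condition on the true location of the pea.
If it is under cup 1 (prior 1/3): only cup 2 is available, probability 1; weight (1/3)·1 = 1/3.
If it is under cup 2 (prior 1/3): the dealer opened cup 2, so this case is ruled out; weight (1/3)·0 = 0.
If it is under cup 3 (prior 1/3): cup 1 is available but not opened, probability 2/7; weight (1/3)·(2/7) = 2/21.
The weights sum to 3/7.
So P(the pea under cup 1 | the dealer opened cup 2) = (1/3) / (3/7) = 7/9.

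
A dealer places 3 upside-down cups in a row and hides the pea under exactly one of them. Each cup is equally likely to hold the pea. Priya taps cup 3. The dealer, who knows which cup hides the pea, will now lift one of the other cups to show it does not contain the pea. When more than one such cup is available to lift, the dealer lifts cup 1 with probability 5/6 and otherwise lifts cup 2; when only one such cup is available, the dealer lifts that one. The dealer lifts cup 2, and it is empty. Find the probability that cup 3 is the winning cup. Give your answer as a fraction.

1/7

Apply Bayes' rule, conditioning on where the pea actually is.
If it is under cup 1 (prior 1/3): only cup 2 is available, probability 1; weight (1/3)·1 = 1/3.
If it is under cup 2 (prior 1/3): the dealer opened cup 2, so this case is ruled out; weight (1/3)·0 = 0.
If it is under cup 3 (prior 1/3): cup 1 is available but not opened, probability 1/6; weight (1/3)·(1/6) = 1/18.
The weights sum to 7/18.
So P(the pea under cup 3 | the dealer opened cup 2) = (1/18) / (7/18) = 1/7.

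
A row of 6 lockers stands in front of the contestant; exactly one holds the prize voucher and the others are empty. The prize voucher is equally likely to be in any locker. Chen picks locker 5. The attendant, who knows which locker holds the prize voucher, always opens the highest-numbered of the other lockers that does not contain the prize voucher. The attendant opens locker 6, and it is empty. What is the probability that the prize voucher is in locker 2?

Condition on the true location of the prize voucher.
If it is in any of lockers 1, 2, 3, 4, and 5 (prior 1/6 each): locker 6 is the highest-numbered option available, probability 1; weight (1/6)·1 = 1/6 each.
If it is in locker 6 (prior 1/6): the attendant opened locker 6, so this case is ruled out; weight (1/6)·0 = 0.
The weights sum to 5/6.
So P(the prize voucher in locker 2 | the attendant opened locker 6) = (1/6) / (5/6) = 1/5.

1/5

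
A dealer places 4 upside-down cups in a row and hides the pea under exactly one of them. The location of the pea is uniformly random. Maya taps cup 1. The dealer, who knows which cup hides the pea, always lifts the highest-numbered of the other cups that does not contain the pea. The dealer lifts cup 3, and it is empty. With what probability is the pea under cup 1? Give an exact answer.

Apply Bayes' rule, conditioning on where the pea actually is.
If it is under either of cups 1 and 2 (prior 1/4 each): the dealer would have opened cup 4 instead, probability 0; weight (1/4)·0 = 0 each.
If it is under cup 3 (prior 1/4): the dealer opened cup 3, so this case is ruled out; weight (1/4)·0 = 0.
If it is under cup 4 (prior 1/4): cup 3 is the highest-numbered option available, probability 1; weight (1/4)·1 = 1/4.
The weights sum to 1/4.
So P(the pea under cup 1 | the dealer opened cup 3) = 0 / (1/4) = 0.

0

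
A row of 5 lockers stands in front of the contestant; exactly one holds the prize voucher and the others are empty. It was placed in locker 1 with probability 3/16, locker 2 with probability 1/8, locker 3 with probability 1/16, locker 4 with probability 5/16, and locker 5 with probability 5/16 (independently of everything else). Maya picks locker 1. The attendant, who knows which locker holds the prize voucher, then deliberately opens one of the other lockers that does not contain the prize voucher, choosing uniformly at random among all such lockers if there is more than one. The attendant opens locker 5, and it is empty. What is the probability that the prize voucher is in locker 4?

Condition on the true location of the prize voucher.
If it is in locker 1 (prior 3/16): the attendant has 4 equally likely choices, so probability 1/4; weight (3/16)·(1/4) = 3/64.
If it is in locker 2 (prior 1/8): the attendant has 3 equally likely choices, so probability 1/3; weight (1/8)·(1/3) = 1/24.
If it is in locker 3 (prior 1/16): the attendant has 3 equally likely choices, so probability 1/3; weight (1/16)·(1/3) = 1/48.
If it is in locker 4 (prior 5/16): the attendant has 3 equally likely choices, so probability 1/3; weight (5/16)·(1/3) = 5/48.
If it is in locker 5 (prior 5/16): the attendant opened locker 5, so this case is ruled out; weight (5/16)·0 = 0.
The weights sum to 41/192.
So P(the prize voucher in locker 4 | the attendant opened locker 5) = (5/48) / (41/192) = 20/41.

20/41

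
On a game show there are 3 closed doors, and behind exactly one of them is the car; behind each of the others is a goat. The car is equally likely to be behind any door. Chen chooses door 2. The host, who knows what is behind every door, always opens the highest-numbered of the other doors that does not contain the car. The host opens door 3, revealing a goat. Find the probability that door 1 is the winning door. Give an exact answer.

Apply Bayes' rule, conditioning on where the car actually is.
If it is behind either of doors 1 and 2 (prior 1/3 each): door 3 is the highest-numbered option available, probability 1; weight (1/3)·1 = 1/3 each.
If it is behind door 3 (prior 1/3): the host opened door 3, so this case is ruled out; weight (1/3)·0 = 0.
The weights sum to 2/3.
So P(the car behind door 1 | the host opened door 3) = (1/3) / (2/3) = 1/2.

1/2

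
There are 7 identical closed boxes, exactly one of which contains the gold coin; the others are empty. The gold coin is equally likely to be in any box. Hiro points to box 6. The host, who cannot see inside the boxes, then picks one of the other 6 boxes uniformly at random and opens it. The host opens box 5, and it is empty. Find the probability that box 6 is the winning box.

Consider each possible location of the gold coin in turn.
If it is in any of boxes 1, 2, 3, 4, 6, and 7 (prior 1/7 each): the host picks box 5 with probability 1/6 regardless, and it is not the prize; weight (1/7)·(1/6) = 1/42 each.
If it is in box 5 (prior 1/7): the host opened box 5, so this case is ruled out; weight (1/7)·0 = 0.
The weights sum to 1/7.
So P(the gold coin in box 6 | the host opened box 5) = (1/42) / (1/7) = 1/6.

1/6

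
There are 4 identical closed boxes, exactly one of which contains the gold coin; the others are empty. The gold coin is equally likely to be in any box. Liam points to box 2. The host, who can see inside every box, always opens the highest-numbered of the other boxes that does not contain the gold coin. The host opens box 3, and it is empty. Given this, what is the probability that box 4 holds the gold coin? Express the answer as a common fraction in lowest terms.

1

Apply Bayes' rule, conditioning on where the gold coin actually is.
If it is in either of boxes 1 and 2 (prior 1/4 each): the host would have opened box 4 instead, probability 0; weight (1/4)·0 = 0 each.
If it is in box 3 (prior 1/4): the host opened box 3, so this case is ruled out; weight (1/4)·0 = 0.
If it is in box 4 (prior 1/4): box 3 is the highest-numbered option available, probability 1; weight (1/4)·1 = 1/4.
The weights sum to 1/4.
So P(the gold coin in box 4 | the host opened box 3) = (1/4) / (1/4) = 1.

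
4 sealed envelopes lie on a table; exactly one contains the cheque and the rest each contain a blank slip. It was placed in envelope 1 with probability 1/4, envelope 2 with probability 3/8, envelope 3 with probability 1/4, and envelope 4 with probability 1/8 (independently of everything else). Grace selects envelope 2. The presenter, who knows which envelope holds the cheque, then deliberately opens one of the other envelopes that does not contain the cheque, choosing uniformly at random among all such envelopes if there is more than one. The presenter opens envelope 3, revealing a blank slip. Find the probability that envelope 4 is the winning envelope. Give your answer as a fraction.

Apply Bayes' rule, conditioning on where the cheque actually is.
If it is in envelope 1 (prior 1/4): the presenter has 2 equally likely choices, so probability 1/2; weight (1/4)·(1/2) = 1/8.
If it is in envelope 2 (prior 3/8): the presenter has 3 equally likely choices, so probability 1/3; weight (3/8)·(1/3) = 1/8.
If it is in envelope 3 (prior 1/4): the presenter opened envelope 3, so this case is ruled out; weight (1/4)·0 = 0.
If it is in envelope 4 (prior 1/8): the presenter has 2 equally likely choices, so probability 1/2; weight (1/8)·(1/2) = 1/16.
The weights sum to 5/16.
So P(the cheque in envelope 4 | the presenter opened envelope 3) = (1/16) / (5/16) = 1/5.

1/5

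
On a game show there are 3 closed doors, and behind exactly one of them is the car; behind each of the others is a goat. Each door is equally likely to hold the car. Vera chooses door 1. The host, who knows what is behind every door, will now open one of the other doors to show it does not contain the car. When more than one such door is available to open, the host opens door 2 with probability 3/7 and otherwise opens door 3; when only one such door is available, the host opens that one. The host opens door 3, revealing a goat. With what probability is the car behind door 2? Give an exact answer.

7/11

Consider each possible location of the car in turn.
If it is behind door 1 (prior 1/3): door 2 is available but not opened, probability 4/7; weight (1/3)·(4/7) = 4/21.
If it is behind door 2 (prior 1/3): only door 3 is available, probability 1; weight (1/3)·1 = 1/3.
If it is behind door 3 (prior 1/3): the host opened door 3, so this case is ruled out; weight (1/3)·0 = 0.
The weights sum to 11/21.
So P(the car behind door 2 | the host opened door 3) = (1/3) / (11/21) = 7/11.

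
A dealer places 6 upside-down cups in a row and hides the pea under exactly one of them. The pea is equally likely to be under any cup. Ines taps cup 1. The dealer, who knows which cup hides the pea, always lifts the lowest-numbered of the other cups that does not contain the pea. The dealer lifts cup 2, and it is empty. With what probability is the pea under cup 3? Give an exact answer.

1/5

Consider each possible location of the pea in turn.
If it is under any of cups 1, 3, 4, 5, and 6 (prior 1/6 each): cup 2 is the lowest-numbered option available, probability 1; weight (1/6)·1 = 1/6 each.
If it is under cup 2 (prior 1/6): the dealer opened cup 2, so this case is ruled out; weight (1/6)·0 = 0.
The weights sum to 5/6.
So P(the pea under cup 3 | the dealer opened cup 2) = (1/6) / (5/6) = 1/5.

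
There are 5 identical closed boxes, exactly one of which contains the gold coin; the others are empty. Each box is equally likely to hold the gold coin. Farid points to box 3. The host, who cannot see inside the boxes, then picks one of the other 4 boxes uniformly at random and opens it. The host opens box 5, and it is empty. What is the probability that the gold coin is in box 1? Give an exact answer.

Consider each possible location of the gold coin in turn.
If it is in any of boxes 1, 2, 3, and 4 (prior 1/5 each): the host picks box 5 with probability 1/4 regardless, and it is not the prize; weight (1/5)·(1/4) = 1/20 each.
If it is in box 5 (prior 1/5): the host opened box 5, so this case is ruled out; weight (1/5)·0 = 0.
The weights sum to 1/5.
So P(the gold coin in box 1 | the host opened box 5) = (1/20) / (1/5) = 1/4.

1/4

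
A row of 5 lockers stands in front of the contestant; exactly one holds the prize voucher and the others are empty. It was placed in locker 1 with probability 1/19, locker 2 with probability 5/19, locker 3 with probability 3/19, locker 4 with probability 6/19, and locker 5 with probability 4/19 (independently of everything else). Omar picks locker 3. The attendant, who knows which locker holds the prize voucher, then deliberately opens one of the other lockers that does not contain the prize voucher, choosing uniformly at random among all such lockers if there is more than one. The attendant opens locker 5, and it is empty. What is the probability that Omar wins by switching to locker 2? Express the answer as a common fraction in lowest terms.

Condition on the true location of the prize voucher.
If it is in locker 1 (prior 1/19): the attendant has 3 equally likely choices, so probability 1/3; weight (1/19)·(1/3) = 1/57.
If it is in locker 2 (prior 5/19): the attendant has 3 equally likely choices, so probability 1/3; weight (5/19)·(1/3) = 5/57.
If it is in locker 3 (prior 3/19): the attendant has 4 equally likely choices, so probability 1/4; weight (3/19)·(1/4) = 3/76.
If it is in locker 4 (prior 6/19): the attendant has 3 equally likely choices, so probability 1/3; weight (6/19)·(1/3) = 2/19.
If it is in locker 5 (prior 4/19): the attendant opened locker 5, so this case is ruled out; weight (4/19)·0 = 0.
The weights sum to 1/4.
So P(the prize voucher in locker 2 | the attendant opened locker 5) = (5/57) / (1/4) = 20/57.

20/57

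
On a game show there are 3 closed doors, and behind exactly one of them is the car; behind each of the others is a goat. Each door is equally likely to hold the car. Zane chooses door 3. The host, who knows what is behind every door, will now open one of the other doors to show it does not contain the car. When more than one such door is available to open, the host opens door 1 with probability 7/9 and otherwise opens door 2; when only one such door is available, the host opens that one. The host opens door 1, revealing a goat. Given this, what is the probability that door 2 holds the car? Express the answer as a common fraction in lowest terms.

Apply Bayes' rule, conditioning on where the car actually is.
If it is behind door 1 (prior 1/3): the host opened door 1, so this case is ruled out; weight (1/3)·0 = 0.
If it is behind door 2 (prior 1/3): only door 1 is available, probability 1; weight (1/3)·1 = 1/3.
If it is behind door 3 (prior 1/3): door 1 is available, opened with probability 7/9; weight (1/3)·(7/9) = 7/27.
The weights sum to 16/27.
So P(the car behind door 2 | the host opened door 1) = (1/3) / (16/27) = 9/16.

9/16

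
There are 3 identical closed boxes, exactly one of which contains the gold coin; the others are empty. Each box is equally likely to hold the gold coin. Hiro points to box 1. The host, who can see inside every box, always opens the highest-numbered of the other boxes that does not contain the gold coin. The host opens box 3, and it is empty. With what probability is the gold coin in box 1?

1/2

Apply Bayes' rule, conditioning on where the gold coin actually is.
If it is in either of boxes 1 and 2 (prior 1/3 each): box 3 is the highest-numbered option available, probability 1; weight (1/3)·1 = 1/3 each.
If it is in box 3 (prior 1/3): the host opened box 3, so this case is ruled out; weight (1/3)·0 = 0.
The weights sum to 2/3.
So P(the gold coin in box 1 | the host opened box 3) = (1/3) / (2/3) = 1/2.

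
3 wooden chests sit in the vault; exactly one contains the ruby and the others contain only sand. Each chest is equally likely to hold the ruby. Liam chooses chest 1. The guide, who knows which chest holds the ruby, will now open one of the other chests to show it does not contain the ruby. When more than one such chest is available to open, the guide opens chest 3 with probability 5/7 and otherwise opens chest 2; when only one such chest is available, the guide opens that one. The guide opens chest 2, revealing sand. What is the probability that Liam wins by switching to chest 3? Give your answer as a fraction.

Condition on the true location of the ruby.
If it is in chest 1 (prior 1/3): chest 3 is available but not opened, probability 2/7; weight (1/3)·(2/7) = 2/21.
If it is in chest 2 (prior 1/3): the guide opened chest 2, so this case is ruled out; weight (1/3)·0 = 0.
If it is in chest 3 (prior 1/3): only chest 2 is available, probability 1; weight (1/3)·1 = 1/3.
The weights sum to 3/7.
So P(the ruby in chest 3 | the guide opened chest 2) = (1/3) / (3/7) = 7/9.

7/9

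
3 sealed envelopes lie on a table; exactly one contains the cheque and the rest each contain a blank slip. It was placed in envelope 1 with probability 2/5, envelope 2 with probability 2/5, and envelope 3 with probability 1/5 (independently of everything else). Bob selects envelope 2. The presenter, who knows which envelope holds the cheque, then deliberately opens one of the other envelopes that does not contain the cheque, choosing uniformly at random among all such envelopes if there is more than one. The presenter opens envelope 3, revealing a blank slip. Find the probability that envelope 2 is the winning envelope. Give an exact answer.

Apply Bayes' rule, conditioning on where the cheque actually is.
If it is in envelope 1 (prior 2/5): the presenter has no choice, probability 1; weight (2/5)·1 = 2/5.
If it is in envelope 2 (prior 2/5): the presenter has 2 equally likely choices, so probability 1/2; weight (2/5)·(1/2) = 1/5.
If it is in envelope 3 (prior 1/5): the presenter opened envelope 3, so this case is ruled out; weight (1/5)·0 = 0.
The weights sum to 3/5.
So P(the cheque in envelope 2 | the presenter opened envelope 3) = (1/5) / (3/5) = 1/3.

1/3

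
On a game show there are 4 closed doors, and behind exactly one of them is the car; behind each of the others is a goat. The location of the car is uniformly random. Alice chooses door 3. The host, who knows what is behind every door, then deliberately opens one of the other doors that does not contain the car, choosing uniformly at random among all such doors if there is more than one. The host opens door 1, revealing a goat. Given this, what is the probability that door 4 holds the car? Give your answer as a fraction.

3/8

Consider each possible location of the car in turn.
If it is behind door 1 (prior 1/4): the host opened door 1, so this case is ruled out; weight (1/4)·0 = 0.
If it is behind either of doors 2 and 4 (prior 1/4 each): the host has 2 equally likely choices, so probability 1/2; weight (1/4)·(1/2) = 1/8 each.
If it is behind door 3 (prior 1/4): the host has 3 equally likely choices, so probability 1/3; weight (1/4)·(1/3) = 1/12.
The weights sum to 1/3.
So P(the car behind door 4 | the host opened door 1) = (1/8) / (1/3) = 3/8.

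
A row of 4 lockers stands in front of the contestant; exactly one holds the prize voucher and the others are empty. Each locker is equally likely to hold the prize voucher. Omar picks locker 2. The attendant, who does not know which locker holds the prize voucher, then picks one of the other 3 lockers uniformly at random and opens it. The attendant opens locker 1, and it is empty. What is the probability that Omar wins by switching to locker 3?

Because the attendant chose which locker to open without knowing where the prize voucher is, the choice is independent of the prize location. Learning that locker 1 does not hold the prize voucher simply rules out that one location and leaves the remaining 3 lockers still equally likely by symmetry.
So P(the prize voucher in locker 3) = 1/3.

1/3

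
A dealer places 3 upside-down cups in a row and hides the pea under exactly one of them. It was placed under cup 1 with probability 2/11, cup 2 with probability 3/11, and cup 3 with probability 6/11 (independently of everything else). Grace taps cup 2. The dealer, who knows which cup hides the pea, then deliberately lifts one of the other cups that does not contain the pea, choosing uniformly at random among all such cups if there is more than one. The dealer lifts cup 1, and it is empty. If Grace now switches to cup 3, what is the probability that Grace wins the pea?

Condition on the true location of the pea.
If it is under cup 1 (prior 2/11): the dealer opened cup 1, so this case is ruled out; weight (2/11)·0 = 0.
If it is under cup 2 (prior 3/11): the dealer has 2 equally likely choices, so probability 1/2; weight (3/11)·(1/2) = 3/22.
If it is under cup 3 (prior 6/11): the dealer has no choice, probability 1; weight (6/11)·1 = 6/11.
The weights sum to 15/22.
So P(the pea under cup 3 | the dealer opened cup 1) = (6/11) / (15/22) = 4/5.

4/5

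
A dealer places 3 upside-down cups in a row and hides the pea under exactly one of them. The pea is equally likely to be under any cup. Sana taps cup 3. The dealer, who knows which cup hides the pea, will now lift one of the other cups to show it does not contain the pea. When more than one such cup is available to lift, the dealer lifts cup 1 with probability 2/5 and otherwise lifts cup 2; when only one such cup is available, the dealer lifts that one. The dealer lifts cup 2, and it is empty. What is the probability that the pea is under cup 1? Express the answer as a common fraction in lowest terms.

Apply Bayes' rule, conditioning on where the pea actually is.
If it is under cup 1 (prior 1/3): only cup 2 is available, probability 1; weight (1/3)·1 = 1/3.
If it is under cup 2 (prior 1/3): the dealer opened cup 2, so this case is ruled out; weight (1/3)·0 = 0.
If it is under cup 3 (prior 1/3): cup 1 is available but not opened, probability 3/5; weight (1/3)·(3/5) = 1/5.
The weights sum to 8/15.
So P(the pea under cup 1 | the dealer opened cup 2) = (1/3) / (8/15) = 5/8.

5/8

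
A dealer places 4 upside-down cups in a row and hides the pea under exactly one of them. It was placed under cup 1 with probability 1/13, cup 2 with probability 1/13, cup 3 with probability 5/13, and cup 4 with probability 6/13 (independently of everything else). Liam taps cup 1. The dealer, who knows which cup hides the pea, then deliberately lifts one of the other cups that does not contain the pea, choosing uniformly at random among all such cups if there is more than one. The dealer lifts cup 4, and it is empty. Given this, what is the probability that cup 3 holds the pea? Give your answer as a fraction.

Apply Bayes' rule, conditioning on where the pea actually is.
If it is under cup 1 (prior 1/13): the dealer has 3 equally likely choices, so probability 1/3; weight (1/13)·(1/3) = 1/39.
If it is under cup 2 (prior 1/13): the dealer has 2 equally likely choices, so probability 1/2; weight (1/13)·(1/2) = 1/26.
If it is under cup 3 (prior 5/13): the dealer has 2 equally likely choices, so probability 1/2; weight (5/13)·(1/2) = 5/26.
If it is under cup 4 (prior 6/13): the dealer opened cup 4, so this case is ruled out; weight (6/13)·0 = 0.
The weights sum to 10/39.
So P(the pea under cup 3 | the dealer opened cup 4) = (5/26) / (10/39) = 3/4.

3/4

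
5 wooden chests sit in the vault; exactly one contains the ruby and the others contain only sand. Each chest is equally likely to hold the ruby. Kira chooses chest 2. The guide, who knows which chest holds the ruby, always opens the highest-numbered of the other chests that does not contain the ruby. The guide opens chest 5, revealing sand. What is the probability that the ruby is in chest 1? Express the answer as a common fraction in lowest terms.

Apply Bayes' rule, conditioning on where the ruby actually is.
If it is in any of chests 1, 2, 3, and 4 (prior 1/5 each): chest 5 is the highest-numbered option available, probability 1; weight (1/5)·1 = 1/5 each.
If it is in chest 5 (prior 1/5): the guide opened chest 5, so this case is ruled out; weight (1/5)·0 = 0.
The weights sum to 4/5.
So P(the ruby in chest 1 | the guide opened chest 5) = (1/5) / (4/5) = 1/4.

1/4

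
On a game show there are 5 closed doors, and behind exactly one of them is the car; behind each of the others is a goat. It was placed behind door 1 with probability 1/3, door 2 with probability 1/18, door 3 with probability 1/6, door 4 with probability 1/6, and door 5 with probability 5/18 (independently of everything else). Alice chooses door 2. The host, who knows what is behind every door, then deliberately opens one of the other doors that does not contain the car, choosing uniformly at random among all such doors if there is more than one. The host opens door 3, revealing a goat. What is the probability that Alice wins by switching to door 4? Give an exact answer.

12/59

Consider each possible location of the car in turn.
If it is behind door 1 (prior 1/3): the host has 3 equally likely choices, so probability 1/3; weight (1/3)·(1/3) = 1/9.
If it is behind door 2 (prior 1/18): the host has 4 equally likely choices, so probability 1/4; weight (1/18)·(1/4) = 1/72.
If it is behind door 3 (prior 1/6): the host opened door 3, so this case is ruled out; weight (1/6)·0 = 0.
If it is behind door 4 (prior 1/6): the host has 3 equally likely choices, so probability 1/3; weight (1/6)·(1/3) = 1/18.
If it is behind door 5 (prior 5/18): the host has 3 equally likely choices, so probability 1/3; weight (5/18)·(1/3) = 5/54.
The weights sum to 59/216.
So P(the car behind door 4 | the host opened door 3) = (1/18) / (59/216) = 12/59.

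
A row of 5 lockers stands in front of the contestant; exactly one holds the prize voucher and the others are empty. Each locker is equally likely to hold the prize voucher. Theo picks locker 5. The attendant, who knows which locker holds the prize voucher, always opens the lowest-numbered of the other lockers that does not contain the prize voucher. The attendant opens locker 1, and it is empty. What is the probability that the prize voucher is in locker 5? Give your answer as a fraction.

1/4

Condition on the true location of the prize voucher.
If it is in locker 1 (prior 1/5): the attendant opened locker 1, so this case is ruled out; weight (1/5)·0 = 0.
If it is in any of lockers 2, 3, 4, and 5 (prior 1/5 each): locker 1 is the lowest-numbered option available, probability 1; weight (1/5)·1 = 1/5 each.
The weights sum to 4/5.
So P(the prize voucher in locker 5 | the attendant opened locker 1) = (1/5) / (4/5) = 1/4.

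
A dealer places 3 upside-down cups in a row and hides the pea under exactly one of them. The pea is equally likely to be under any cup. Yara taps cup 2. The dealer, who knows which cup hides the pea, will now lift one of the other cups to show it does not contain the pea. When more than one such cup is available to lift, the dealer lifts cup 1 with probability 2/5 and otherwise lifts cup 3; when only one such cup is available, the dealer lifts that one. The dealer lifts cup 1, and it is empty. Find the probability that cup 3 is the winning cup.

5/7

Condition on the true location of the pea.
If it is under cup 1 (prior 1/3): the dealer opened cup 1, so this case is ruled out; weight (1/3)·0 = 0.
If it is under cup 2 (prior 1/3): cup 1 is available, opened with probability 2/5; weight (1/3)·(2/5) = 2/15.
If it is under cup 3 (prior 1/3): only cup 1 is available, probability 1; weight (1/3)·1 = 1/3.
The weights sum to 7/15.
So P(the pea under cup 3 | the dealer opened cup 1) = (1/3) / (7/15) = 5/7.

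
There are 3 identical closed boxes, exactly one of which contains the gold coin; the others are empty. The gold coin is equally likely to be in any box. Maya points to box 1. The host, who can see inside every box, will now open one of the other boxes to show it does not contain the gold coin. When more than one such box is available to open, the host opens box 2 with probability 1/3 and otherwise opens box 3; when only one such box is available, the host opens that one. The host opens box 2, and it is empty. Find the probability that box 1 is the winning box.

Consider each possible location of the gold coin in turn.
If it is in box 1 (prior 1/3): box 2 is available, opened with probability 1/3; weight (1/3)·(1/3) = 1/9.
If it is in box 2 (prior 1/3): the host opened box 2, so this case is ruled out; weight (1/3)·0 = 0.
If it is in box 3 (prior 1/3): only box 2 is available, probability 1; weight (1/3)·1 = 1/3.
The weights sum to 4/9.
So P(the gold coin in box 1 | the host opened box 2) = (1/9) / (4/9) = 1/4.

1/4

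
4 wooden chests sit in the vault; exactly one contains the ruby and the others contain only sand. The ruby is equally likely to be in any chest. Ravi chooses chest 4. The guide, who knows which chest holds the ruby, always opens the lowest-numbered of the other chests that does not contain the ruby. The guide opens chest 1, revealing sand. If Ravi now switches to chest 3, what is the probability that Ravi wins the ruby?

1/3

Apply Bayes' rule, conditioning on where the ruby actually is.
If it is in chest 1 (prior 1/4): the guide opened chest 1, so this case is ruled out; weight (1/4)·0 = 0.
If it is in any of chests 2, 3, and 4 (prior 1/4 each): chest 1 is the lowest-numbered option available, probability 1; weight (1/4)·1 = 1/4 each.
The weights sum to 3/4.
So P(the ruby in chest 3 | the guide opened chest 1) = (1/4) / (3/4) = 1/3.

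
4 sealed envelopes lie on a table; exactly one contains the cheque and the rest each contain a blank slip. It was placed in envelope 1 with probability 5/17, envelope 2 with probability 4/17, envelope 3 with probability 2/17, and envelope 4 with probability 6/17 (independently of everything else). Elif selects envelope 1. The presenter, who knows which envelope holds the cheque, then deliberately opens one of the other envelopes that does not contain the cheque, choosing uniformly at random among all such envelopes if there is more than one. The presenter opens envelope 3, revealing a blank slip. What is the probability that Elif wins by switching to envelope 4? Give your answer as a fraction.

Condition on the true location of the cheque.
If it is in envelope 1 (prior 5/17): the presenter has 3 equally likely choices, so probability 1/3; weight (5/17)·(1/3) = 5/51.
If it is in envelope 2 (prior 4/17): the presenter has 2 equally likely choices, so probability 1/2; weight (4/17)·(1/2) = 2/17.
If it is in envelope 3 (prior 2/17): the presenter opened envelope 3, so this case is ruled out; weight (2/17)·0 = 0.
If it is in envelope 4 (prior 6/17): the presenter has 2 equally likely choices, so probability 1/2; weight (6/17)·(1/2) = 3/17.
The weights sum to 20/51.
So P(the cheque in envelope 4 | the presenter opened envelope 3) = (3/17) / (20/51) = 9/20.

9/20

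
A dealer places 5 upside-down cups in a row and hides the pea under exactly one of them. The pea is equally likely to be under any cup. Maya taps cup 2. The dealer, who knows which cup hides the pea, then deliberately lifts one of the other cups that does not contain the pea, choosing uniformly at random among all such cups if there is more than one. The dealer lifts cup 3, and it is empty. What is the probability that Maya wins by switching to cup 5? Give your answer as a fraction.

4/15

Consider each possible location of the pea in turn.
If it is under any of cups 1, 4, and 5 (prior 1/5 each): the dealer has 3 equally likely choices, so probability 1/3; weight (1/5)·(1/3) = 1/15 each.
If it is under cup 2 (prior 1/5): the dealer has 4 equally likely choices, so probability 1/4; weight (1/5)·(1/4) = 1/20.
If it is under cup 3 (prior 1/5): the dealer opened cup 3, so this case is ruled out; weight (1/5)·0 = 0.
The weights sum to 1/4.
So P(the pea under cup 5 | the dealer opened cup 3) = (1/15) / (1/4) = 4/15.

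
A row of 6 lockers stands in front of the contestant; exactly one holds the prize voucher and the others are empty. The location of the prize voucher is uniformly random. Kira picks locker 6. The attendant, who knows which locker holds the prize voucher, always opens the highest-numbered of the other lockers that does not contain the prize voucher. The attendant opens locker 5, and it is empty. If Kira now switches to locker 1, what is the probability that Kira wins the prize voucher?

1/5

Condition on the true location of the prize voucher.
If it is in any of lockers 1, 2, 3, 4, and 6 (prior 1/6 each): locker 5 is the highest-numbered option available, probability 1; weight (1/6)·1 = 1/6 each.
If it is in locker 5 (prior 1/6): the attendant opened locker 5, so this case is ruled out; weight (1/6)·0 = 0.
The weights sum to 5/6.
So P(the prize voucher in locker 1 | the attendant opened locker 5) = (1/6) / (5/6) = 1/5.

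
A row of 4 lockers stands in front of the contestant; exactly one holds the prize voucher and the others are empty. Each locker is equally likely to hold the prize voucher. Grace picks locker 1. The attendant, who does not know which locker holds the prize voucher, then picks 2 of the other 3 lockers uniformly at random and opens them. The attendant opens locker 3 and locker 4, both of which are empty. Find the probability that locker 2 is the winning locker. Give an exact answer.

1/2

Condition on the true location of the prize voucher.
If it is in either of lockers 1 and 2 (prior 1/4 each): the attendant picks exactly this set with probability 1/3 regardless, and none is the prize; weight (1/4)·(1/3) = 1/12 each.
If it is in either of lockers 3 and 4 (prior 1/4 each): that locker was opened and seen not to hold the prize — ruled out; weight (1/4)·0 = 0 each.
The weights sum to 1/6.
So P(the prize voucher in locker 2 | the attendant opened locker 3 and locker 4) = (1/12) / (1/6) = 1/2.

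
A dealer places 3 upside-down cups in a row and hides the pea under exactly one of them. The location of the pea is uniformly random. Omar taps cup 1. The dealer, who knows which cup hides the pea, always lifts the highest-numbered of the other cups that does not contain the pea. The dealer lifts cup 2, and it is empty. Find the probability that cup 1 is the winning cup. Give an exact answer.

0

Apply Bayes' rule, conditioning on where the pea actually is.
If it is under cup 1 (prior 1/3): the dealer would have opened cup 3 instead, probability 0; weight (1/3)·0 = 0.
If it is under cup 2 (prior 1/3): the dealer opened cup 2, so this case is ruled out; weight (1/3)·0 = 0.
If it is under cup 3 (prior 1/3): cup 2 is the highest-numbered option available, probability 1; weight (1/3)·1 = 1/3.
The weights sum to 1/3.
So P(the pea under cup 1 | the dealer opened cup 2) = 0 / (1/3) = 0.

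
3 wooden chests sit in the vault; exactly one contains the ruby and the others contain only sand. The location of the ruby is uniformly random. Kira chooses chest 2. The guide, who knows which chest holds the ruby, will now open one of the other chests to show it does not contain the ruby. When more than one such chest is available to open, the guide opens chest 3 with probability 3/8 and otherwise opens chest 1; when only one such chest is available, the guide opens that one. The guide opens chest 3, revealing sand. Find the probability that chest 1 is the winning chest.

8/11

Consider each possible location of the ruby in turn.
If it is in chest 1 (prior 1/3): only chest 3 is available, probability 1; weight (1/3)·1 = 1/3.
If it is in chest 2 (prior 1/3): chest 3 is available, opened with probability 3/8; weight (1/3)·(3/8) = 1/8.
If it is in chest 3 (prior 1/3): the guide opened chest 3, so this case is ruled out; weight (1/3)·0 = 0.
The weights sum to 11/24.
So P(the ruby in chest 1 | the guide opened chest 3) = (1/3) / (11/24) = 8/11.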